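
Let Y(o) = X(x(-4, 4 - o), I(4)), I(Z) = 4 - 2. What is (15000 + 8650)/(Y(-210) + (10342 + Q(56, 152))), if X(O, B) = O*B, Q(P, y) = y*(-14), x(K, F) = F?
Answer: 11825/4321 ≈ 2.7366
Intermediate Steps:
Q(P, y) = -14*y
I(Z) = 2
X(O, B) = B*O
Y(o) = 8 - 2*o (Y(o) = 2*(4 - o) = 8 - 2*o)
(15000 + 8650)/(Y(-210) + (10342 + Q(56, 152))) = (15000 + 8650)/((8 - 2*(-210)) + (10342 - 14*152)) = 23650/((8 + 420) + (10342 - 2128)) = 23650/(428 + 8214) = 23650/8642 = 23650*(1/8642) = 11825/4321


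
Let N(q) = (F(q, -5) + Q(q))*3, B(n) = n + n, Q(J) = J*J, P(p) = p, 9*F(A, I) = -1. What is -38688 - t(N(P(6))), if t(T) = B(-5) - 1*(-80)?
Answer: -38758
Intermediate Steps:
F(A, I) = -⅑ (F(A, I) = (⅑)*(-1) = -⅑)
Q(J) = J²
B(n) = 2*n
N(q) = -⅓ + 3*q² (N(q) = (-⅑ + q²)*3 = -⅓ + 3*q²)
t(T) = 70 (t(T) = 2*(-5) - 1*(-80) = -10 + 80 = 70)
-38688 - t(N(P(6))) = -38688 - 1*70 = -38688 - 70 = -38758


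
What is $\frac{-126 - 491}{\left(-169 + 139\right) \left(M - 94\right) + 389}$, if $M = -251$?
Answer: $- \frac{617}{10739} \approx -0.057454$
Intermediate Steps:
$\frac{-126 - 491}{\left(-169 + 139\right) \left(M - 94\right) + 389} = \frac{-126 - 491}{\left(-169 + 139\right) \left(-251 - 94\right) + 389} = - \frac{617}{\left(-30\right) \left(-345\right) + 389} = - \frac{617}{10350 + 389} = - \frac{617}{10739}$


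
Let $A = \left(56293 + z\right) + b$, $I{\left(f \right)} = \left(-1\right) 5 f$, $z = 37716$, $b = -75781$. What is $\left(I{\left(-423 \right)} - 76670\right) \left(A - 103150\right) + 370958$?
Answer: $6331730668$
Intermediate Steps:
$I{\left(f \right)} = - 5 f$
$A = 18228$ ($A = \left(56293 + 37716\right) - 75781 = 94009 - 75781 = 18228$)
$\left(I{\left(-423 \right)} - 76670\right) \left(A - 103150\right) + 370958 = \left(\left(-5\right) \left(-423\right) - 76670\right) \left(18228 - 103150\right) + 370958 = \left(2115 - 76670\right) \left(-84922\right) + 370958 = \left(-74555\right) \left(-84922\right) + 370958 = 6331359710 + 370958 = 6331730668$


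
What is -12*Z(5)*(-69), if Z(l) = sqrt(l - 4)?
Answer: 828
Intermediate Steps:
Z(l) = sqrt(-4 + l)
-12*Z(5)*(-69) = -12*sqrt(-4 + 5)*(-69) = -12*sqrt(1)*(-69) = -12*1*(-69) = -12*(-69) = 828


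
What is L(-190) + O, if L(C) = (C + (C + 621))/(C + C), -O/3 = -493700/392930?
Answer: 46812187/14931340 ≈ 3.1352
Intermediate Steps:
O = 148110/39293 (O = -(-1481100)/392930 = -3*(-49370/39293) = 148110/39293 ≈ 3.7694)
L(C) = (621 + 2*C)/(2*C) (L(C) = (C + (621 + C))/((2*C)) = (621 + 2*C)*(1/(2*C)) = (621 + 2*C)/(2*C))
L(-190) + O = (621/2 - 190)/(-190) + 148110/39293 = -1/190*241/2 + 148110/39293 = -241/380 + 148110/39293 = 46812187/14931340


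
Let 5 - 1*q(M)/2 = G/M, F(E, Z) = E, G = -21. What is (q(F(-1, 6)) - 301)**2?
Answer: 110889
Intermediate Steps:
q(M) = 10 + 42/M (q(M) = 10 - (-42)/M = 10 + 42/M)
(q(F(-1, 6)) - 301)**2 = ((10 + 42/(-1)) - 301)**2 = ((10 + 42*(-1)) - 301)**2 = ((10 - 42) - 301)**2 = (-32 - 301)**2 = (-333)**2 = 110889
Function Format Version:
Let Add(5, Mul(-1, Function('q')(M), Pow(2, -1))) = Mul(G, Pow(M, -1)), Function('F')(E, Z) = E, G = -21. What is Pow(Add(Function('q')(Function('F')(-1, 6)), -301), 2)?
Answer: 110889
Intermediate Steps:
Function('q')(M) = Add(10, Mul(42, Pow(M, -1))) (Function('q')(M) = Add(10, Mul(-2, Mul(-21, Pow(M, -1)))) = Add(10, Mul(42, Pow(M, -1))))
Pow(Add(Function('q')(Function('F')(-1, 6)), -301), 2) = Pow(Add(Add(10, Mul(42, Pow(-1, -1))), -301), 2) = Pow(Add(Add(10, Mul(42, -1)), -301), 2) = Pow(Add(Add(10, -42), -301), 2) = Pow(Add(-32, -301), 2) = Pow(-333, 2) = 110889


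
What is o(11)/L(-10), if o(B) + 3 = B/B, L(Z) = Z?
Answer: ⅕ ≈ 0.20000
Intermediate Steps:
o(B) = -2 (o(B) = -3 + B/B = -3 + 1 = -2)
o(11)/L(-10) = -2/(-10) = -2*(-⅒) = ⅕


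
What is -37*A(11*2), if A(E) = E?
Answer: -814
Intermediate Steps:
-37*A(11*2) = -407*2 = -37*22 = -814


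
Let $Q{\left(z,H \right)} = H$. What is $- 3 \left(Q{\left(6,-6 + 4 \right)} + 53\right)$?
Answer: $-153$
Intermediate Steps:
$- 3 \left(Q{\left(6,-6 + 4 \right)} + 53\right) = - 3 \left(\left(-6 + 4\right) + 53\right) = - 3 \left(-2 + 53\right) = \left(-3\right) 51 = -153$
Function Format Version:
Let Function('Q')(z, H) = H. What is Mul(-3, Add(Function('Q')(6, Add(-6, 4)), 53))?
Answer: -153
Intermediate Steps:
Mul(-3, Add(Function('Q')(6, Add(-6, 4)), 53)) = Mul(-3, Add(Add(-6, 4), 53)) = Mul(-3, Add(-2, 53)) = Mul(-3, 51) = -153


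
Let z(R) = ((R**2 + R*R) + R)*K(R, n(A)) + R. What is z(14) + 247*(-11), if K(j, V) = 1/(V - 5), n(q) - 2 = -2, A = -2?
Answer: -13921/5 ≈ -2784.2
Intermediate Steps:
n(q) = 0 (n(q) = 2 - 2 = 0)
K(j, V) = 1/(-5 + V)
z(R) = -2*R**2/5 + 4*R/5 (z(R) = ((R**2 + R*R) + R)/(-5 + 0) + R = ((R**2 + R**2) + R)/(-5) + R = (2*R**2 + R)*(-1/5) + R = (R + 2*R**2)*(-1/5) + R = (-2*R**2/5 - R/5) + R = -2*R**2/5 + 4*R/5)
z(14) + 247*(-11) = (2/5)*14*(2 - 1*14) + 247*(-11) = (2/5)*14*(2 - 14) - 2717 = (2/5)*14*(-12) - 2717 = -336/5 - 2717 = -13921/5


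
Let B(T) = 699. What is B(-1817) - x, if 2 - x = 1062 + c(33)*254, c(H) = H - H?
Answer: 1759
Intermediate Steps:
c(H) = 0
x = -1060 (x = 2 - (1062 + 0*254) = 2 - (1062 + 0) = 2 - 1*1062 = 2 - 1062 = -1060)
B(-1817) - x = 699 - 1*(-1060) = 699 + 1060 = 1759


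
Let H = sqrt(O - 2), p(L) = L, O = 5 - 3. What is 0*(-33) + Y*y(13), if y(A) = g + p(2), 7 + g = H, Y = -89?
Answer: 445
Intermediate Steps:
O = 2
H = 0 (H = sqrt(2 - 2) = sqrt(0) = 0)
g = -7 (g = -7 + 0 = -7)
y(A) = -5 (y(A) = -7 + 2 = -5)
0*(-33) + Y*y(13) = 0*(-33) - 89*(-5) = 0 + 445 = 445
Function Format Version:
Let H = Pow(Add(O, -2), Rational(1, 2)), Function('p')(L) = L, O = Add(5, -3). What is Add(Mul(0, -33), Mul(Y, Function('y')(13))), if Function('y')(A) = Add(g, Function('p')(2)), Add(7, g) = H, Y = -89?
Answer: 445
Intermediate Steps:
O = 2
H = 0 (H = Pow(Add(2, -2), Rational(1, 2)) = Pow(0, Rational(1, 2)) = 0)
g = -7 (g = Add(-7, 0) = -7)
Function('y')(A) = -5 (Function('y')(A) = Add(-7, 2) = -5)
Add(Mul(0, -33), Mul(Y, Function('y')(13))) = Add(Mul(0, -33), Mul(-89, -5)) = Add(0, 445) = 445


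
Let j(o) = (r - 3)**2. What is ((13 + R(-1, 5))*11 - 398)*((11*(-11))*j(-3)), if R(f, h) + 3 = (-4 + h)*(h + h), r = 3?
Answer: 0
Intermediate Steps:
j(o) = 0 (j(o) = (3 - 3)**2 = 0**2 = 0)
R(f, h) = -3 + 2*h*(-4 + h) (R(f, h) = -3 + (-4 + h)*(h + h) = -3 + (-4 + h)*(2*h) = -3 + 2*h*(-4 + h))
((13 + R(-1, 5))*11 - 398)*((11*(-11))*j(-3)) = ((13 + (-3 - 8*5 + 2*5**2))*11 - 398)*((11*(-11))*0) = ((13 + (-3 - 40 + 2*25))*11 - 398)*(-121*0) = ((13 + (-3 - 40 + 50))*11 - 398)*0 = ((13 + 7)*11 - 398)*0 = (20*11 - 398)*0 = (220 - 398)*0 = -178*0 = 0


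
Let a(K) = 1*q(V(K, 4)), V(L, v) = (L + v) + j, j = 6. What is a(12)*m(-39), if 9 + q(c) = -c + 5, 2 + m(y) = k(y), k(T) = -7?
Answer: 234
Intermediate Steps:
m(y) = -9 (m(y) = -2 - 7 = -9)
V(L, v) = 6 + L + v (V(L, v) = (L + v) + 6 = 6 + L + v)
q(c) = -4 - c (q(c) = -9 + (-c + 5) = -9 + (5 - c) = -4 - c)
a(K) = -14 - K (a(K) = 1*(-4 - (6 + K + 4)) = 1*(-4 - (10 + K)) = 1*(-4 + (-10 - K)) = 1*(-14 - K) = -14 - K)
a(12)*m(-39) = (-14 - 1*12)*(-9) = (-14 - 12)*(-9) = -26*(-9) = 234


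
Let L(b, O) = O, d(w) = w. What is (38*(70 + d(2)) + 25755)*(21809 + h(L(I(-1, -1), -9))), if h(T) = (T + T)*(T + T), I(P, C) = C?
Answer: 630591303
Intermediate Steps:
h(T) = 4*T² (h(T) = (2*T)*(2*T) = 4*T²)
(38*(70 + d(2)) + 25755)*(21809 + h(L(I(-1, -1), -9))) = (38*(70 + 2) + 25755)*(21809 + 4*(-9)²) = (38*72 + 25755)*(21809 + 4*81) = (2736 + 25755)*(21809 + 324) = 28491*22133 = 630591303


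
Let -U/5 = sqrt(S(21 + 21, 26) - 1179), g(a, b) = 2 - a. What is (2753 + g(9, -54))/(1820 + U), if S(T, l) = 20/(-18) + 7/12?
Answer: 35983584/24061595 + 16476*I*sqrt(42463)/24061595 ≈ 1.4955 + 0.1411*I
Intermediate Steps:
S(T, l) = -19/36 (S(T, l) = 20*(-1/18) + 7*(1/12) = -10/9 + 7/12 = -19/36)
U = -5*I*sqrt(42463)/6 (U = -5*sqrt(-19/36 - 1179) = -5*I*sqrt(42463)/6 ≈ -171.72*I)
(2753 + g(9, -54))/(1820 + U) = (2753 + (2 - 1*9))/(1820 - 5*I*sqrt(42463)/6) = (2753 + (2 - 9))/(1820 - 5*I*sqrt(42463)/6) = (2753 - 7)/(1820 - 5*I*sqrt(42463)/6) = 2746/(1820 - 5*I*sqrt(42463)/6)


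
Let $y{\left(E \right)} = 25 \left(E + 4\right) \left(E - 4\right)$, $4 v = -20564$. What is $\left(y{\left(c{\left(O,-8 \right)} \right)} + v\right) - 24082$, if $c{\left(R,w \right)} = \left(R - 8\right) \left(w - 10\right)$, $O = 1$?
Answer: $367277$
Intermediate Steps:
$c{\left(R,w \right)} = \left(-10 + w\right) \left(-8 + R\right)$ ($c{\left(R,w \right)} = \left(-8 + R\right) \left(-10 + w\right) = \left(-10 + w\right) \left(-8 + R\right)$)
$v = -5141$ ($v = \frac{1}{4} \left(-20564\right) = -5141$)
$y{\left(E \right)} = 25 \left(-4 + E\right) \left(4 + E\right)$ ($y{\left(E \right)} = 25 \left(4 + E\right) \left(-4 + E\right) = 25 \left(-4 + E\right) \left(4 + E\right)$)
$\left(y{\left(c{\left(O,-8 \right)} \right)} + v\right) - 24082 = \left(\left(-400 + 25 \left(80 - 10 - -64 + 1 \left(-8\right)\right)^{2}\right) - 5141\right) - 24082 = \left(\left(-400 + 25 \left(80 - 10 + 64 - 8\right)^{2}\right) - 5141\right) - 24082 = \left(\left(-400 + 25 \cdot 126^{2}\right) - 5141\right) - 24082 = \left(\left(-400 + 25 \cdot 15876\right) - 5141\right) - 24082 = \left(\left(-400 + 396900\right) - 5141\right) - 24082 = \left(396500 - 5141\right) - 24082 = 391359 - 24082 = 367277$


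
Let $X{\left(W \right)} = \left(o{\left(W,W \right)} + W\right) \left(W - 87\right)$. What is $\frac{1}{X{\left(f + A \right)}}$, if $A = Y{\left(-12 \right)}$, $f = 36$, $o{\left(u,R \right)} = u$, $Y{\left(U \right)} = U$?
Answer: $- \frac{1}{3024} \approx -0.00033069$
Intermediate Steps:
$A = -12$
$X{\left(W \right)} = 2 W \left(-87 + W\right)$ ($X{\left(W \right)} = \left(W + W\right) \left(W - 87\right) = 2 W \left(-87 + W\right)$)
$\frac{1}{X{\left(f + A \right)}} = \frac{1}{2 \left(36 - 12\right) \left(-87 + \left(36 - 12\right)\right)} = \frac{1}{2 \cdot 24 \left(-87 + 24\right)} = \frac{1}{2 \cdot 24 \left(-63\right)} = \frac{1}{-3024} = - \frac{1}{3024}$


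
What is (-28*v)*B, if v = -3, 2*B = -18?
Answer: -756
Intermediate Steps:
B = -9 (B = (1/2)*(-18) = -9)
(-28*v)*B = -28*(-3)*(-9) = 84*(-9) = -756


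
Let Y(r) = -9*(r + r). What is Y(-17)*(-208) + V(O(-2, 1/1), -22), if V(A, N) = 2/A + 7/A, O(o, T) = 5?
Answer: -318231/5 ≈ -63646.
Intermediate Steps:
Y(r) = -18*r
V(A, N) = 9/A
Y(-17)*(-208) + V(O(-2, 1/1), -22) = -18*(-17)*(-208) + 9/5 = 306*(-208) + 9*(⅕) = -63648 + 9/5 = -318231/5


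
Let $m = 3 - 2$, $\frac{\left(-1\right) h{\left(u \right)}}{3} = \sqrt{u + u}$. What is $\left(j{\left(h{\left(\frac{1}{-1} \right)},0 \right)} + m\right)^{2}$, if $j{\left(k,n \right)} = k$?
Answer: $\left(1 - 3 i \sqrt{2}\right)^{2} \approx -17.0 - 8.4853 i$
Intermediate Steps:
$h{\left(u \right)} = - 3 \sqrt{2} \sqrt{u}$ ($h{\left(u \right)} = - 3 \sqrt{u + u} = - 3 \sqrt{2 u} = - 3 \sqrt{2} \sqrt{u}$)
$m = 1$
$\left(j{\left(h{\left(\frac{1}{-1} \right)},0 \right)} + m\right)^{2} = \left(- 3 \sqrt{2} \sqrt{\frac{1}{-1}} + 1\right)^{2} = \left(- 3 \sqrt{2} \sqrt{-1} + 1\right)^{2} = \left(- 3 \sqrt{2} i + 1\right)^{2} = \left(- 3 i \sqrt{2} + 1\right)^{2} = \left(1 - 3 i \sqrt{2}\right)^{2}$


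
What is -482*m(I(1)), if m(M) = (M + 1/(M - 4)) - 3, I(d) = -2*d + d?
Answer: 10122/5 ≈ 2024.4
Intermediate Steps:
I(d) = -d
m(M) = -3 + M + 1/(-4 + M) (m(M) = (M + 1/(-4 + M)) - 3 = -3 + M + 1/(-4 + M))
-482*m(I(1)) = -482*(13 + (-1*1)² - (-7))/(-4 - 1*1) = -482*(13 + (-1)² - 7*(-1))/(-4 - 1) = -482*(13 + 1 + 7)/(-5) = -(-482)*21/5 = -482*(-21/5) = 10122/5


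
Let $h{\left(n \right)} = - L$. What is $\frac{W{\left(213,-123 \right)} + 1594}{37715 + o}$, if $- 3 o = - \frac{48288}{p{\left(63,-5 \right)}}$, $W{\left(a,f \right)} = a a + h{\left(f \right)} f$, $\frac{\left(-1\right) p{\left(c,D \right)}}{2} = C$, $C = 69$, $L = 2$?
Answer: $\frac{3257421}{2594287} \approx 1.2556$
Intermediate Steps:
$p{\left(c,D \right)} = -138$ ($p{\left(c,D \right)} = \left(-2\right) 69 = -138$)
$h{\left(n \right)} = -2$ ($h{\left(n \right)} = \left(-1\right) 2 = -2$)
$W{\left(a,f \right)} = a^{2} - 2 f$ ($W{\left(a,f \right)} = a a - 2 f = a^{2} - 2 f$)
$o = - \frac{8048}{69}$ ($o = - \frac{\left(-48288\right) \frac{1}{-138}}{3} = - \frac{\left(-48288\right) \left(- \frac{1}{138}\right)}{3} = \left(- \frac{1}{3}\right) \frac{8048}{23} = - \frac{8048}{69} \approx -116.64$)
$\frac{W{\left(213,-123 \right)} + 1594}{37715 + o} = \frac{\left(213^{2} - -246\right) + 1594}{37715 - \frac{8048}{69}} = \frac{\left(45369 + 246\right) + 1594}{\frac{2594287}{69}} = \left(45615 + 1594\right) \frac{69}{2594287} = 47209 \cdot \frac{69}{2594287} = \frac{3257421}{2594287}$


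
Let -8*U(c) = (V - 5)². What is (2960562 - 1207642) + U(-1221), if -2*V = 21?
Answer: 56092479/32 ≈ 1.7529e+6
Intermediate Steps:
V = -21/2 (V = -½*21 = -21/2 ≈ -10.500)
U(c) = -961/32 (U(c) = -(-21/2 - 5)²/8 = -(-31/2)²/8 = -⅛*961/4 = -961/32)
(2960562 - 1207642) + U(-1221) = (2960562 - 1207642) - 961/32 = 1752920 - 961/32 = 56092479/32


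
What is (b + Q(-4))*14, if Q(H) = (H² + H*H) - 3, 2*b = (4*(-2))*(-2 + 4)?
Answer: 294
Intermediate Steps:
b = -8 (b = ((4*(-2))*(-2 + 4))/2 = (-8*2)/2 = (½)*(-16) = -8)
Q(H) = -3 + 2*H² (Q(H) = (H² + H²) - 3 = 2*H² - 3 = -3 + 2*H²)
(b + Q(-4))*14 = (-8 + (-3 + 2*(-4)²))*14 = (-8 + (-3 + 2*16))*14 = (-8 + (-3 + 32))*14 = (-8 + 29)*14 = 21*14 = 294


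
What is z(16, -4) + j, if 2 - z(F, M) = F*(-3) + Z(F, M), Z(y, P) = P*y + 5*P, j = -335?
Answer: -201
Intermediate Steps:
Z(y, P) = 5*P + P*y
z(F, M) = 2 + 3*F - M*(5 + F) (z(F, M) = 2 - (F*(-3) + M*(5 + F)) = 2 - (-3*F + M*(5 + F)) = 2 + (3*F - M*(5 + F)) = 2 + 3*F - M*(5 + F))
z(16, -4) + j = (2 + 3*16 - 1*(-4)*(5 + 16)) - 335 = (2 + 48 - 1*(-4)*21) - 335 = (2 + 48 + 84) - 335 = 134 - 335 = -201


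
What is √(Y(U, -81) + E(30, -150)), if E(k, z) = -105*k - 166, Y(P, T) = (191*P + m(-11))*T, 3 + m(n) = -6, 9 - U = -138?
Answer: 2*I*√569206 ≈ 1508.9*I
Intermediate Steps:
U = 147 (U = 9 - 1*(-138) = 9 + 138 = 147)
m(n) = -9 (m(n) = -3 - 6 = -9)
Y(P, T) = T*(-9 + 191*P) (Y(P, T) = (191*P - 9)*T = (-9 + 191*P)*T = T*(-9 + 191*P))
E(k, z) = -166 - 105*k
√(Y(U, -81) + E(30, -150)) = √(-81*(-9 + 191*147) + (-166 - 105*30)) = √(-81*(-9 + 28077) + (-166 - 3150)) = √(-81*28068 - 3316) = √(-2273508 - 3316) = √(-2276824) = 2*I*√569206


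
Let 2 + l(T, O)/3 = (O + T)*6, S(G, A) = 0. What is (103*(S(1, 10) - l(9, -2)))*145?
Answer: -1792200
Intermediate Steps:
l(T, O) = -6 + 18*O + 18*T (l(T, O) = -6 + 3*((O + T)*6) = -6 + 3*(6*O + 6*T) = -6 + (18*O + 18*T) = -6 + 18*O + 18*T)
(103*(S(1, 10) - l(9, -2)))*145 = (103*(0 - (-6 + 18*(-2) + 18*9)))*145 = (103*(0 - (-6 - 36 + 162)))*145 = (103*(0 - 1*120))*145 = (103*(0 - 120))*145 = (103*(-120))*145 = -12360*145 = -1792200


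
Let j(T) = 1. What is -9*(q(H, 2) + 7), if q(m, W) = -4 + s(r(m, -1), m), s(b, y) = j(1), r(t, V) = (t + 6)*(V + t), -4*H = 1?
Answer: -36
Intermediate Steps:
H = -1/4 (H = -1/4*1 = -1/4 ≈ -0.25000)
r(t, V) = (6 + t)*(V + t)
s(b, y) = 1
q(m, W) = -3 (q(m, W) = -4 + 1 = -3)
-9*(q(H, 2) + 7) = -9*(-3 + 7) = -9*4 = -36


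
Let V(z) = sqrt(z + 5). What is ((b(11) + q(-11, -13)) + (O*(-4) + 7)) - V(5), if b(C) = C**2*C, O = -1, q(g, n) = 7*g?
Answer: 1265 - sqrt(10) ≈ 1261.8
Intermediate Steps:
V(z) = sqrt(5 + z)
b(C) = C**3
((b(11) + q(-11, -13)) + (O*(-4) + 7)) - V(5) = ((11**3 + 7*(-11)) + (-1*(-4) + 7)) - sqrt(5 + 5) = ((1331 - 77) + (4 + 7)) - sqrt(10) = (1254 + 11) - sqrt(10) = 1265 - sqrt(10)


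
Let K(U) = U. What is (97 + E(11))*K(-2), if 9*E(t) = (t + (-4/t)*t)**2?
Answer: -1844/9 ≈ -204.89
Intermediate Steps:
E(t) = (-4 + t)**2/9 (E(t) = (t + (-4/t)*t)**2/9 = (t - 4)**2/9 = (-4 + t)**2/9)
(97 + E(11))*K(-2) = (97 + (-4 + 11)**2/9)*(-2) = (97 + (1/9)*7**2)*(-2) = (97 + (1/9)*49)*(-2) = (97 + 49/9)*(-2) = (922/9)*(-2) = -1844/9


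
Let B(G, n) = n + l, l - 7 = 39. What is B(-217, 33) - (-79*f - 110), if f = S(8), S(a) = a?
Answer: 821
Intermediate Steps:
l = 46 (l = 7 + 39 = 46)
f = 8
B(G, n) = 46 + n (B(G, n) = n + 46 = 46 + n)
B(-217, 33) - (-79*f - 110) = (46 + 33) - (-79*8 - 110) = 79 - (-632 - 110) = 79 - 1*(-742) = 79 + 742 = 821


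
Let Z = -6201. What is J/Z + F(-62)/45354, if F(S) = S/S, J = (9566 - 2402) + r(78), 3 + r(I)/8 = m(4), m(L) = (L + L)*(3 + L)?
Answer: -114713317/93746718 ≈ -1.2237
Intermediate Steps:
m(L) = 2*L*(3 + L) (m(L) = (2*L)*(3 + L) = 2*L*(3 + L))
r(I) = 424 (r(I) = -24 + 8*(2*4*(3 + 4)) = -24 + 8*(2*4*7) = -24 + 8*56 = -24 + 448 = 424)
J = 7588 (J = (9566 - 2402) + 424 = 7164 + 424 = 7588)
F(S) = 1
J/Z + F(-62)/45354 = 7588/(-6201) + 1/45354 = 7588*(-1/6201) + 1*(1/45354) = -7588/6201 + 1/45354 = -114713317/93746718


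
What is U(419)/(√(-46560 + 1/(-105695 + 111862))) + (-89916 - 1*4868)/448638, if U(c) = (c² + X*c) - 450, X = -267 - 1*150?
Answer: -47392/224319 - 388*I*√1770764745673/287135519 ≈ -0.21127 - 1.7981*I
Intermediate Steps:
X = -417 (X = -267 - 150 = -417)
U(c) = -450 + c² - 417*c (U(c) = (c² - 417*c) - 450 = -450 + c² - 417*c)
U(419)/(√(-46560 + 1/(-105695 + 111862))) + (-89916 - 1*4868)/448638 = (-450 + 419² - 417*419)/(√(-46560 + 1/(-105695 + 111862))) + (-89916 - 1*4868)/448638 = (-450 + 175561 - 174723)/(√(-46560 + 1/6167)) + (-89916 - 4868)*(1/448638) = 388/(√(-46560 + 1/6167)) - 94784*1/448638 = 388/(√(-287135519/6167)) - 47392/224319 = 388/((I*√1770764745673/6167)) - 47392/224319 = 388*(-I*√1770764745673/287135519) - 47392/224319 = -388*I*√1770764745673/287135519 - 47392/224319 = -47392/224319 - 388*I*√1770764745673/287135519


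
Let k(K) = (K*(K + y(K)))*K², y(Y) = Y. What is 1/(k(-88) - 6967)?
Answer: 1/119932105 ≈ 8.3380e-9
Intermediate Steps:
k(K) = 2*K⁴ (k(K) = (K*(K + K))*K² = (K*(2*K))*K² = (2*K²)*K² = 2*K⁴)
1/(k(-88) - 6967) = 1/(2*(-88)⁴ - 6967) = 1/(2*59969536 - 6967) = 1/(119939072 - 6967) = 1/119932105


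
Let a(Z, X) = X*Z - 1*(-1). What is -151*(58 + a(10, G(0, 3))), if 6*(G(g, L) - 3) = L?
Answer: -14194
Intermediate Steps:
G(g, L) = 3 + L/6
a(Z, X) = 1 + X*Z (a(Z, X) = X*Z + 1 = 1 + X*Z)
-151*(58 + a(10, G(0, 3))) = -151*(58 + (1 + (3 + (1/6)*3)*10)) = -151*(58 + (1 + (3 + 1/2)*10)) = -151*(58 + (1 + (7/2)*10)) = -151*(58 + (1 + 35)) = -151*(58 + 36) = -151*94 = -14194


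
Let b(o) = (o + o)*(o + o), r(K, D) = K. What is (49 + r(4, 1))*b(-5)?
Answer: 5300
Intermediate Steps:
b(o) = 4*o**2 (b(o) = (2*o)*(2*o) = 4*o**2)
(49 + r(4, 1))*b(-5) = (49 + 4)*(4*(-5)**2) = 53*(4*25) = 53*100 = 5300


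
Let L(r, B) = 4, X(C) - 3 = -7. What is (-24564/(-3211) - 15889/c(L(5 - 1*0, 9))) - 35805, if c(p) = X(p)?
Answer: -408761585/12844 ≈ -31825.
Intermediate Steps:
X(C) = -4 (X(C) = 3 - 7 = -4)
c(p) = -4
(-24564/(-3211) - 15889/c(L(5 - 1*0, 9))) - 35805 = (-24564/(-3211) - 15889/(-4)) - 35805 = (-24564*(-1/3211) - 15889*(-1/4)) - 35805 = (24564/3211 + 15889/4) - 35805 = 51117835/12844 - 35805 = -408761585/12844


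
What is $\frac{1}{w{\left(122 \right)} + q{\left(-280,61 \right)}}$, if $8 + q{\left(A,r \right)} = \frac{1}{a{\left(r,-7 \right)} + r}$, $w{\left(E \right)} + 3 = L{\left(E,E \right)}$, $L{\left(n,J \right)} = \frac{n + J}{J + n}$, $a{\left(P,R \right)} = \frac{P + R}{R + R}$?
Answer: $- \frac{400}{3993} \approx -0.10018$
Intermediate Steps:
$a{\left(P,R \right)} = \frac{P + R}{2 R}$
$L{\left(n,J \right)} = 1$ ($L{\left(n,J \right)} = \frac{J + n}{J + n} = 1$)
$w{\left(E \right)} = -2$ ($w{\left(E \right)} = -3 + 1 = -2$)
$q{\left(A,r \right)} = -8 + \frac{1}{\frac{1}{2} + \frac{13 r}{14}}$ ($q{\left(A,r \right)} = -8 + \frac{1}{\frac{r - 7}{2 \left(-7\right)} + r} = -8 + \frac{1}{\frac{1}{2} \left(- \frac{1}{7}\right) \left(-7 + r\right) + r} = -8 + \frac{1}{\left(\frac{1}{2} - \frac{r}{14}\right) + r} = -8 + \frac{1}{\frac{1}{2} + \frac{13 r}{14}}$)
$\frac{1}{w{\left(122 \right)} + q{\left(-280,61 \right)}} = \frac{1}{-2 + \frac{2 \left(-21 - 3172\right)}{7 + 13 \cdot 61}} = \frac{1}{-2 + \frac{2 \left(-21 - 3172\right)}{7 + 793}} = \frac{1}{-2 + 2 \cdot \frac{1}{800} \left(-3193\right)} = \frac{1}{-2 - \frac{3193}{400}} = \frac{1}{- \frac{3993}{400}} = - \frac{400}{3993}$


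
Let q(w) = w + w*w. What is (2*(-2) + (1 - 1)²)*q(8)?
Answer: -288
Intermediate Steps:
q(w) = w + w²
(2*(-2) + (1 - 1)²)*q(8) = (2*(-2) + (1 - 1)²)*(8*(1 + 8)) = (-4 + 0²)*(8*9) = (-4 + 0)*72 = -4*72 = -288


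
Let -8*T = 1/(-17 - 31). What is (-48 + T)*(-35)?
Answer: 645085/384 ≈ 1679.9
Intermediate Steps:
T = 1/384 (T = -1/(8*(-17 - 31)) = -1/8/(-48) = -1/8*(-1/48) = 1/384 ≈ 0.0026042)
(-48 + T)*(-35) = (-48 + 1/384)*(-35) = -18431/384*(-35) = 645085/384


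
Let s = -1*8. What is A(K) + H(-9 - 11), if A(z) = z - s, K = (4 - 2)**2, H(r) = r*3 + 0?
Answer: -48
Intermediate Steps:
s = -8
H(r) = 3*r (H(r) = 3*r + 0 = 3*r)
K = 4 (K = 2**2 = 4)
A(z) = 8 + z (A(z) = z - 1*(-8) = z + 8 = 8 + z)
A(K) + H(-9 - 11) = (8 + 4) + 3*(-9 - 11) = 12 + 3*(-20) = 12 - 60 = -48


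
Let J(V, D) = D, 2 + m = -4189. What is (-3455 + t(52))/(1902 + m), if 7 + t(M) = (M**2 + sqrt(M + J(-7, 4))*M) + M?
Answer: 706/2289 - 104*sqrt(14)/2289 ≈ 0.13843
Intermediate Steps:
m = -4191 (m = -2 - 4189 = -4191)
t(M) = -7 + M + M**2 + M*sqrt(4 + M) (t(M) = -7 + ((M**2 + sqrt(M + 4)*M) + M) = -7 + ((M**2 + sqrt(4 + M)*M) + M) = -7 + ((M**2 + M*sqrt(4 + M)) + M) = -7 + (M + M**2 + M*sqrt(4 + M)) = -7 + M + M**2 + M*sqrt(4 + M))
(-3455 + t(52))/(1902 + m) = (-3455 + (-7 + 52 + 52**2 + 52*sqrt(4 + 52)))/(1902 - 4191) = (-3455 + (-7 + 52 + 2704 + 52*sqrt(56)))/(-2289) = (-3455 + (-7 + 52 + 2704 + 52*(2*sqrt(14))))*(-1/2289) = (-3455 + (-7 + 52 + 2704 + 104*sqrt(14)))*(-1/2289) = (-3455 + (2749 + 104*sqrt(14)))*(-1/2289) = (-706 + 104*sqrt(14))*(-1/2289) = 706/2289 - 104*sqrt(14)/2289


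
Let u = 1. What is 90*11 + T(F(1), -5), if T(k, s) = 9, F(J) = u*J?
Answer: 999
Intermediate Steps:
F(J) = J (F(J) = 1*J = J)
90*11 + T(F(1), -5) = 90*11 + 9 = 990 + 9 = 999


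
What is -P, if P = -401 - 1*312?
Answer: 713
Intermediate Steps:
P = -713 (P = -401 - 312 = -713)
-P = -1*(-713) = 713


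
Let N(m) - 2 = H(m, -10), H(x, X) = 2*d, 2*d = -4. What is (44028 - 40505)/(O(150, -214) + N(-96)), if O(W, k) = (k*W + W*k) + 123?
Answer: -3523/64079 ≈ -0.054979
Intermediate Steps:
d = -2 (d = (1/2)*(-4) = -2)
O(W, k) = 123 + 2*W*k (O(W, k) = (W*k + W*k) + 123 = 2*W*k + 123 = 123 + 2*W*k)
H(x, X) = -4 (H(x, X) = 2*(-2) = -4)
N(m) = -2 (N(m) = 2 - 4 = -2)
(44028 - 40505)/(O(150, -214) + N(-96)) = (44028 - 40505)/((123 + 2*150*(-214)) - 2) = 3523/((123 - 64200) - 2) = 3523/(-64077 - 2) = 3523/(-64079) = 3523*(-1/64079) = -3523/64079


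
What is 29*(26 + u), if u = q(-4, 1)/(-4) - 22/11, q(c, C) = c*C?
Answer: 725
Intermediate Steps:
q(c, C) = C*c
u = -1 (u = (1*(-4))/(-4) - 22/11 = -4*(-1/4) - 22*1/11 = 1 - 2 = -1)
29*(26 + u) = 29*(26 - 1) = 29*25 = 725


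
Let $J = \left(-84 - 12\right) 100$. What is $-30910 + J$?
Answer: $-40510$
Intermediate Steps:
$J = -9600$ ($J = \left(-96\right) 100 = -9600$)
$-30910 + J = -30910 - 9600 = -40510$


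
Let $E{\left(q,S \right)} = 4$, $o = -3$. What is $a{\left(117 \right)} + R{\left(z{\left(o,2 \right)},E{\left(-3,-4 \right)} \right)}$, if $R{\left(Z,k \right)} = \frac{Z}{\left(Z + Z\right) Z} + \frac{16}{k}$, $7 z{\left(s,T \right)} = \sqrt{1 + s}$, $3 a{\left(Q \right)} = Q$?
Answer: $43 - \frac{7 i \sqrt{2}}{4} \approx 43.0 - 2.4749 i$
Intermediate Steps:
$a{\left(Q \right)} = \frac{Q}{3}$
$z{\left(s,T \right)} = \frac{\sqrt{1 + s}}{7}$
$R{\left(Z,k \right)} = \frac{1}{2 Z} + \frac{16}{k}$ ($R{\left(Z,k \right)} = \frac{Z}{2 Z Z} + \frac{16}{k} = \frac{Z}{2 Z^{2}} + \frac{16}{k} = Z \frac{1}{2 Z^{2}} + \frac{16}{k} = \frac{1}{2 Z} + \frac{16}{k}$)
$a{\left(117 \right)} + R{\left(z{\left(o,2 \right)},E{\left(-3,-4 \right)} \right)} = \frac{1}{3} \cdot 117 + \left(\frac{1}{2 \frac{\sqrt{1 - 3}}{7}} + \frac{16}{4}\right) = 39 + \left(\frac{1}{2 \frac{\sqrt{-2}}{7}} + 16 \cdot \frac{1}{4}\right) = 39 + \left(\frac{1}{2 \frac{i \sqrt{2}}{7}} + 4\right) = 39 + \left(\frac{\left(- \frac{7}{2}\right) i \sqrt{2}}{2} + 4\right) = 39 + \left(- \frac{7 i \sqrt{2}}{4} + 4\right) = 39 + \left(4 - \frac{7 i \sqrt{2}}{4}\right) = 43 - \frac{7 i \sqrt{2}}{4}$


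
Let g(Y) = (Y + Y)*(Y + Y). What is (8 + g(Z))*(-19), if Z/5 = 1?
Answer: -2052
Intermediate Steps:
Z = 5 (Z = 5*1 = 5)
g(Y) = 4*Y² (g(Y) = (2*Y)*(2*Y) = 4*Y²)
(8 + g(Z))*(-19) = (8 + 4*5²)*(-19) = (8 + 4*25)*(-19) = (8 + 100)*(-19) = 108*(-19) = -2052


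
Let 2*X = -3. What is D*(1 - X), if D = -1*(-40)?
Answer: 100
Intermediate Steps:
X = -3/2 (X = (½)*(-3) = -3/2 ≈ -1.5000)
D = 40
D*(1 - X) = 40*(1 - 1*(-3/2)) = 40*(1 + 3/2) = 40*(5/2) = 100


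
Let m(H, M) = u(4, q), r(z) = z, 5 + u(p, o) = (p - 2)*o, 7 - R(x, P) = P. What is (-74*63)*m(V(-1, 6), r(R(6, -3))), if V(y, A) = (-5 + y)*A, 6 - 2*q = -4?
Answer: -23310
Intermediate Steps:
R(x, P) = 7 - P
q = 5 (q = 3 - 1/2*(-4) = 3 + 2 = 5)
V(y, A) = A*(-5 + y)
u(p, o) = -5 + o*(-2 + p) (u(p, o) = -5 + (p - 2)*o = -5 + (-2 + p)*o = -5 + o*(-2 + p))
m(H, M) = 5 (m(H, M) = -5 - 2*5 + 5*4 = -5 - 10 + 20 = 5)
(-74*63)*m(V(-1, 6), r(R(6, -3))) = -74*63*5 = -4662*5 = -23310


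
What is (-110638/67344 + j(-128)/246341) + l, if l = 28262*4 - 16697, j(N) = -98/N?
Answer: 6393584672218825/66358353216 ≈ 96349.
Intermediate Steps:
l = 96351 (l = 113048 - 16697 = 96351)
(-110638/67344 + j(-128)/246341) + l = (-110638/67344 - 98/(-128)/246341) + 96351 = (-110638*1/67344 - 98*(-1/128)*(1/246341)) + 96351 = (-55319/33672 + (49/64)*(1/246341)) + 96351 = (-55319/33672 + 49/15765824) + 96351 = -109018495991/66358353216 + 96351 = 6393584672218825/66358353216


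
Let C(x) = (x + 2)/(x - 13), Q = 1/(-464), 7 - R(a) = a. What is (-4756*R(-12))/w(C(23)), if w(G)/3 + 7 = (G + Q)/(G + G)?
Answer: 209644480/45243 ≈ 4633.7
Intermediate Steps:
R(a) = 7 - a
Q = -1/464 ≈ -0.0021552
C(x) = (2 + x)/(-13 + x)
w(G) = -21 + 3*(-1/464 + G)/(2*G) (w(G) = -21 + 3*((G - 1/464)/(G + G)) = -21 + 3*((-1/464 + G)/((2*G))) = -21 + 3*((-1/464 + G)*(1/(2*G))) = -21 + 3*((-1/464 + G)/(2*G)) = -21 + 3*(-1/464 + G)/(2*G))
(-4756*R(-12))/w(C(23)) = (-4756*(7 - 1*(-12)))/((3*(-1 - 6032*(2 + 23)/(-13 + 23))/(928*(((2 + 23)/(-13 + 23)))))) = (-4756*(7 + 12))/((3*(-1 - 6032*25/10)/(928*((25/10))))) = (-4756*19)/((3*(-1 - 3016*25/5)/(928*(((1/10)*25))))) = -90364*2320/(3*(-1 - 6032*5/2)) = -90364*2320/(3*(-1 - 15080)) = -90364/((3/928)*(2/5)*(-15081)) = -90364/(-45243/2320) = -90364*(-2320/45243) = 209644480/45243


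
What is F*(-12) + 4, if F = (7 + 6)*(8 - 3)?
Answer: -776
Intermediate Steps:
F = 65 (F = 13*5 = 65)
F*(-12) + 4 = 65*(-12) + 4 = -780 + 4 = -776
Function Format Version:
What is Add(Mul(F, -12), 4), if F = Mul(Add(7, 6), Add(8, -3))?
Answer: -776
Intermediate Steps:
F = 65 (F = Mul(13, 5) = 65)
Add(Mul(F, -12), 4) = Add(Mul(65, -12), 4) = Add(-780, 4) = -776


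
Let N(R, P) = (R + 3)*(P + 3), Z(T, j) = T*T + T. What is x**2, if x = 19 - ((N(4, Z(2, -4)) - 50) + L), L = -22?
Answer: 784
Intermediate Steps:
Z(T, j) = T + T**2 (Z(T, j) = T**2 + T = T + T**2)
N(R, P) = (3 + P)*(3 + R) (N(R, P) = (3 + R)*(3 + P) = (3 + P)*(3 + R))
x = 28 (x = 19 - (((9 + 3*(2*(1 + 2)) + 3*4 + (2*(1 + 2))*4) - 50) - 22) = 19 - (((9 + 3*(2*3) + 12 + (2*3)*4) - 50) - 22) = 19 - (((9 + 3*6 + 12 + 6*4) - 50) - 22) = 19 - (((9 + 18 + 12 + 24) - 50) - 22) = 19 - ((63 - 50) - 22) = 19 - (13 - 22) = 19 - 1*(-9) = 19 + 9 = 28)
x**2 = 28**2 = 784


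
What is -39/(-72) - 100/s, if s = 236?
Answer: 167/1416 ≈ 0.11794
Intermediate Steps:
-39/(-72) - 100/s = -39/(-72) - 100/236 = -39*(-1/72) - 100*1/236 = 13/24 - 25/59 = 167/1416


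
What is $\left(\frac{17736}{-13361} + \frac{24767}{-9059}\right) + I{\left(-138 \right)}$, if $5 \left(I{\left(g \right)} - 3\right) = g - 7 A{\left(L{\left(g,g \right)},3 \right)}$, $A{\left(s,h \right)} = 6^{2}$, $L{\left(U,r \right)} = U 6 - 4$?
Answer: $- \frac{9569379736}{121037299} \approx -79.061$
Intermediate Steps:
$L{\left(U,r \right)} = -4 + 6 U$ ($L{\left(U,r \right)} = 6 U - 4 = -4 + 6 U$)
$A{\left(s,h \right)} = 36$
$I{\left(g \right)} = - \frac{237}{5} + \frac{g}{5}$ ($I{\left(g \right)} = 3 + \frac{g - 252}{5} = 3 + \frac{-252 + g}{5} = 3 + \left(- \frac{252}{5} + \frac{g}{5}\right) = - \frac{237}{5} + \frac{g}{5}$)
$\left(\frac{17736}{-13361} + \frac{24767}{-9059}\right) + I{\left(-138 \right)} = \left(\frac{17736}{-13361} + \frac{24767}{-9059}\right) + \left(- \frac{237}{5} + \frac{1}{5} \left(-138\right)\right) = \left(17736 \left(- \frac{1}{13361}\right) + 24767 \left(- \frac{1}{9059}\right)\right) - 75 = \left(- \frac{17736}{13361} - \frac{24767}{9059}\right) - 75 = - \frac{491582311}{121037299} - 75 = - \frac{9569379736}{121037299}$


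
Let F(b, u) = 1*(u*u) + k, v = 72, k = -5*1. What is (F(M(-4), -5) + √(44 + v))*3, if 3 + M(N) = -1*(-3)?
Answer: 60 + 6*√29 ≈ 92.311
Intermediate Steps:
k = -5
M(N) = 0 (M(N) = -3 - 1*(-3) = -3 + 3 = 0)
F(b, u) = -5 + u² (F(b, u) = 1*(u*u) - 5 = 1*u² - 5 = u² - 5 = -5 + u²)
(F(M(-4), -5) + √(44 + v))*3 = ((-5 + (-5)²) + √(44 + 72))*3 = ((-5 + 25) + √116)*3 = (20 + 2*√29)*3 = 60 + 6*√29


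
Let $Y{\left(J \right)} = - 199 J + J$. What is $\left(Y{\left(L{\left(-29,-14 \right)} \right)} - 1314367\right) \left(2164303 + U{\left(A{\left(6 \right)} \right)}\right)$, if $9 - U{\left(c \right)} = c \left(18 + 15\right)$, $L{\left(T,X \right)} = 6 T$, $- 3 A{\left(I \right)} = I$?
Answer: $-2770219867870$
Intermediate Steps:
$A{\left(I \right)} = - \frac{I}{3}$
$Y{\left(J \right)} = - 198 J$
$U{\left(c \right)} = 9 - 33 c$ ($U{\left(c \right)} = 9 - c \left(18 + 15\right) = 9 - c 33 = 9 - 33 c$)
$\left(Y{\left(L{\left(-29,-14 \right)} \right)} - 1314367\right) \left(2164303 + U{\left(A{\left(6 \right)} \right)}\right) = \left(- 198 \cdot 6 \left(-29\right) - 1314367\right) \left(2164303 - \left(-9 + 33 \left(\left(- \frac{1}{3}\right) 6\right)\right)\right) = \left(\left(-198\right) \left(-174\right) - 1314367\right) \left(2164303 + \left(9 - -66\right)\right) = \left(34452 - 1314367\right) \left(2164303 + \left(9 + 66\right)\right) = - 1279915 \left(2164303 + 75\right) = \left(-1279915\right) 2164378 = -2770219867870$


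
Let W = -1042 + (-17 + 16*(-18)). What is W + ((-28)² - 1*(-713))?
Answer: 150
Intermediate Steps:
W = -1347 (W = -1042 + (-17 - 288) = -1042 - 305 = -1347)
W + ((-28)² - 1*(-713)) = -1347 + ((-28)² - 1*(-713)) = -1347 + (784 + 713) = -1347 + 1497 = 150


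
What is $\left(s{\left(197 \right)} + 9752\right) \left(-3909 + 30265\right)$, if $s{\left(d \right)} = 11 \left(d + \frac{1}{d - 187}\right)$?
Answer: $\frac{1570830778}{5} \approx 3.1417 \cdot 10^{8}$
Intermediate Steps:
$s{\left(d \right)} = 11 d + \frac{11}{-187 + d}$ ($s{\left(d \right)} = 11 \left(d + \frac{1}{-187 + d}\right) = 11 d + \frac{11}{-187 + d}$)
$\left(s{\left(197 \right)} + 9752\right) \left(-3909 + 30265\right) = \left(\frac{11 \left(1 + 197^{2} - 36839\right)}{-187 + 197} + 9752\right) \left(-3909 + 30265\right) = \left(\frac{11 \left(1 + 38809 - 36839\right)}{10} + 9752\right) 26356 = \left(11 \cdot \frac{1}{10} \cdot 1971 + 9752\right) 26356 = \left(\frac{21681}{10} + 9752\right) 26356 = \frac{119201}{10} \cdot 26356 = \frac{1570830778}{5}$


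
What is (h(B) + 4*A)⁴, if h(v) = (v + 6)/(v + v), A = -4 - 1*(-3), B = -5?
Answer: 2825761/10000 ≈ 282.58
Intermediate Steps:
A = -1 (A = -4 + 3 = -1)
h(v) = (6 + v)/(2*v) (h(v) = (6 + v)/((2*v)) = (6 + v)*(1/(2*v)) = (6 + v)/(2*v))
(h(B) + 4*A)⁴ = ((½)*(6 - 5)/(-5) + 4*(-1))⁴ = ((½)*(-⅕)*1 - 4)⁴ = (-⅒ - 4)⁴ = (-41/10)⁴ = 2825761/10000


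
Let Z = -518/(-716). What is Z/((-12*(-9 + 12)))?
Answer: -259/12888 ≈ -0.020096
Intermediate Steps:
Z = 259/358 (Z = -518*(-1/716) = 259/358 ≈ 0.72346)
Z/((-12*(-9 + 12))) = 259/(358*((-12*(-9 + 12)))) = 259/(358*((-12*3))) = (259/358)/(-36) = (259/358)*(-1/36) = -259/12888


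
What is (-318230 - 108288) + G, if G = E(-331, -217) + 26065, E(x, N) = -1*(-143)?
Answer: -400310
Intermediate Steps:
E(x, N) = 143
G = 26208 (G = 143 + 26065 = 26208)
(-318230 - 108288) + G = (-318230 - 108288) + 26208 = -426518 + 26208 = -400310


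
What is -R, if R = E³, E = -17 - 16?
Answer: 35937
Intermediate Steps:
E = -33
R = -35937 (R = (-33)³ = -35937)
-R = -1*(-35937) = 35937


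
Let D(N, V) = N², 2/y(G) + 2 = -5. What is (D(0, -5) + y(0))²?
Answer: 4/49 ≈ 0.081633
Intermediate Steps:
y(G) = -2/7 (y(G) = 2/(-2 - 5) = 2/(-7) = 2*(-⅐) = -2/7)
(D(0, -5) + y(0))² = (0² - 2/7)² = (0 - 2/7)² = (-2/7)² = 4/49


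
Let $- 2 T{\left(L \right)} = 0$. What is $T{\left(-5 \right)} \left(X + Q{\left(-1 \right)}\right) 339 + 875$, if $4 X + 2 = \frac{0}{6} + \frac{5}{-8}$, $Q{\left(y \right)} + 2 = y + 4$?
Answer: $875$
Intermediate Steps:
$Q{\left(y \right)} = 2 + y$ ($Q{\left(y \right)} = -2 + \left(y + 4\right) = -2 + \left(4 + y\right) = 2 + y$)
$T{\left(L \right)} = 0$ ($T{\left(L \right)} = \left(- \frac{1}{2}\right) 0 = 0$)
$X = - \frac{21}{32}$ ($X = - \frac{1}{2} + \frac{\frac{0}{6} + \frac{5}{-8}}{4} = - \frac{1}{2} + \frac{0 \cdot \frac{1}{6} + 5 \left(- \frac{1}{8}\right)}{4} = - \frac{1}{2} + \frac{0 - \frac{5}{8}}{4} = - \frac{1}{2} + \frac{1}{4} \left(- \frac{5}{8}\right) = - \frac{1}{2} - \frac{5}{32} = - \frac{21}{32} \approx -0.65625$)
$T{\left(-5 \right)} \left(X + Q{\left(-1 \right)}\right) 339 + 875 = 0 \left(- \frac{21}{32} + \left(2 - 1\right)\right) 339 + 875 = 0 \left(- \frac{21}{32} + 1\right) 339 + 875 = 0 \cdot \frac{11}{32} \cdot 339 + 875 = 0 \cdot 339 + 875 = 0 + 875 = 875$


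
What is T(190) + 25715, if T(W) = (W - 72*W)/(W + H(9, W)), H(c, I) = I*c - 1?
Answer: 48819295/1899 ≈ 25708.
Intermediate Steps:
H(c, I) = -1 + I*c
T(W) = -71*W/(-1 + 10*W) (T(W) = (W - 72*W)/(W + (-1 + W*9)) = (-71*W)/(W + (-1 + 9*W)) = (-71*W)/(-1 + 10*W) = -71*W/(-1 + 10*W))
T(190) + 25715 = -71*190/(-1 + 10*190) + 25715 = -71*190/(-1 + 1900) + 25715 = -71*190/1899 + 25715 = -71*190*1/1899 + 25715 = -13490/1899 + 25715 = 48819295/1899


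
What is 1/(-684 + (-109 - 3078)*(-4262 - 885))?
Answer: 1/16402805 ≈ 6.0965e-8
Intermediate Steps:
1/(-684 + (-109 - 3078)*(-4262 - 885)) = 1/(-684 - 3187*(-5147)) = 1/(-684 + 16403489) = 1/16402805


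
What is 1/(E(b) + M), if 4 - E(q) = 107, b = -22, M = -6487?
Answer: -1/6590 ≈ -0.00015175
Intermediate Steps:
E(q) = -103 (E(q) = 4 - 1*107 = 4 - 107 = -103)
1/(E(b) + M) = 1/(-103 - 6487) = 1/(-6590) = -1/6590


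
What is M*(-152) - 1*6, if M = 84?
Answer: -12774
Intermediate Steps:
M*(-152) - 1*6 = 84*(-152) - 1*6 = -12768 - 6 = -12774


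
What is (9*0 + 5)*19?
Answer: 95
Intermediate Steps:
(9*0 + 5)*19 = (0 + 5)*19 = 5*19 = 95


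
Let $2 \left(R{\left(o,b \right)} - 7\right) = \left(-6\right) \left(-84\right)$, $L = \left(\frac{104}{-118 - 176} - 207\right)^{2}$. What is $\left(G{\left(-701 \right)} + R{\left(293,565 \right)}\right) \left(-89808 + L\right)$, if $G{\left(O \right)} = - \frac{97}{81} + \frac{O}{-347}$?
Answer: $- \frac{7387326690430685}{607364163} \approx -1.2163 \cdot 10^{7}$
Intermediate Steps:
$L = \frac{929091361}{21609}$ ($L = \left(\frac{104}{-118 - 176} - 207\right)^{2} = \left(\frac{104}{-294} - 207\right)^{2} = \left(104 \left(- \frac{1}{294}\right) - 207\right)^{2} = \left(- \frac{52}{147} - 207\right)^{2} = \left(- \frac{30481}{147}\right)^{2} = \frac{929091361}{21609} \approx 42996.0$)
$R{\left(o,b \right)} = 259$ ($R{\left(o,b \right)} = 7 + \frac{\left(-6\right) \left(-84\right)}{2} = 7 + \frac{1}{2} \cdot 504 = 7 + 252 = 259$)
$G{\left(O \right)} = - \frac{97}{81} - \frac{O}{347}$ ($G{\left(O \right)} = \left(-97\right) \frac{1}{81} + O \left(- \frac{1}{347}\right) = - \frac{97}{81} - \frac{O}{347}$)
$\left(G{\left(-701 \right)} + R{\left(293,565 \right)}\right) \left(-89808 + L\right) = \left(\left(- \frac{97}{81} - - \frac{701}{347}\right) + 259\right) \left(-89808 + \frac{929091361}{21609}\right) = \left(\left(- \frac{97}{81} + \frac{701}{347}\right) + 259\right) \left(- \frac{1011569711}{21609}\right) = \left(\frac{23122}{28107} + 259\right) \left(- \frac{1011569711}{21609}\right) = \frac{7302835}{28107} \left(- \frac{1011569711}{21609}\right) = - \frac{7387326690430685}{607364163}$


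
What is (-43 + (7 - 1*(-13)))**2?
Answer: 529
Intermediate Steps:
(-43 + (7 - 1*(-13)))**2 = (-43 + (7 + 13))**2 = (-43 + 20)**2 = (-23)**2 = 529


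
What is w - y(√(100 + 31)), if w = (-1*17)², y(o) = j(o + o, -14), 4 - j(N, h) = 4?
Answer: 289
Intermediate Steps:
j(N, h) = 0 (j(N, h) = 4 - 1*4 = 4 - 4 = 0)
y(o) = 0
w = 289 (w = (-17)² = 289)
w - y(√(100 + 31)) = 289 - 1*0 = 289 + 0 = 289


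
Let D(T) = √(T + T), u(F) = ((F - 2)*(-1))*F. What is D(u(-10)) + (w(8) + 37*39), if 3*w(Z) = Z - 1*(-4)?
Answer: 1447 + 4*I*√15 ≈ 1447.0 + 15.492*I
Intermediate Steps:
w(Z) = 4/3 + Z/3 (w(Z) = (Z - 1*(-4))/3 = (Z + 4)/3 = (4 + Z)/3 = 4/3 + Z/3)
u(F) = F*(2 - F) (u(F) = ((-2 + F)*(-1))*F = (2 - F)*F = F*(2 - F))
D(T) = √2*√T (D(T) = √(2*T) = √2*√T)
D(u(-10)) + (w(8) + 37*39) = √2*√(-10*(2 - 1*(-10))) + ((4/3 + (⅓)*8) + 37*39) = √2*√(-10*(2 + 10)) + ((4/3 + 8/3) + 1443) = √2*√(-10*12) + (4 + 1443) = √2*√(-120) + 1447 = √2*(2*I*√30) + 1447 = 4*I*√15 + 1447 = 1447 + 4*I*√15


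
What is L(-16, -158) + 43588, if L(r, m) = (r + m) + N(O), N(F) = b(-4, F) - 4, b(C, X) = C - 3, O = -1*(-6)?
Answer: 43403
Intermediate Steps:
O = 6
b(C, X) = -3 + C
N(F) = -11 (N(F) = (-3 - 4) - 4 = -7 - 4 = -11)
L(r, m) = -11 + m + r (L(r, m) = (r + m) - 11 = (m + r) - 11 = -11 + m + r)
L(-16, -158) + 43588 = (-11 - 158 - 16) + 43588 = -185 + 43588 = 43403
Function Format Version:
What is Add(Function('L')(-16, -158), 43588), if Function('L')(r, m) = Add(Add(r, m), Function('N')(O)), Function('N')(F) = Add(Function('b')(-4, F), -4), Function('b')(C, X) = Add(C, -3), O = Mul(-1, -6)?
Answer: 43403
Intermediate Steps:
O = 6
Function('b')(C, X) = Add(-3, C)
Function('N')(F) = -11 (Function('N')(F) = Add(Add(-3, -4), -4) = Add(-7, -4) = -11)
Function('L')(r, m) = Add(-11, m, r) (Function('L')(r, m) = Add(Add(r, m), -11) = Add(Add(m, r), -11) = Add(-11, m, r))
Add(Function('L')(-16, -158), 43588) = Add(Add(-11, -158, -16), 43588) = Add(-185, 43588) = 43403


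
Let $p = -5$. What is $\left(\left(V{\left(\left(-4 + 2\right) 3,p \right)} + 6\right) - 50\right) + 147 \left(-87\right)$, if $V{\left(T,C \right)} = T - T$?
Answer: $-12833$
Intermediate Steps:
$V{\left(T,C \right)} = 0$
$\left(\left(V{\left(\left(-4 + 2\right) 3,p \right)} + 6\right) - 50\right) + 147 \left(-87\right) = \left(\left(0 + 6\right) - 50\right) + 147 \left(-87\right) = \left(6 - 50\right) - 12789 = -44 - 12789 = -12833$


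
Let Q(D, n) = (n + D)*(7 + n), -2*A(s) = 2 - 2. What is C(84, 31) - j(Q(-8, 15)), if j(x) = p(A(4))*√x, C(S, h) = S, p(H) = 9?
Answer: 84 - 9*√154 ≈ -27.687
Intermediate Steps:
A(s) = 0 (A(s) = -(2 - 2)/2 = -½*0 = 0)
Q(D, n) = (7 + n)*(D + n) (Q(D, n) = (D + n)*(7 + n) = (7 + n)*(D + n))
j(x) = 9*√x
C(84, 31) - j(Q(-8, 15)) = 84 - 9*√(15² + 7*(-8) + 7*15 - 8*15) = 84 - 9*√(225 - 56 + 105 - 120) = 84 - 9*√154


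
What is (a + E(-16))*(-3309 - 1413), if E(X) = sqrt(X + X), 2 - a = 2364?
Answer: 11153364 - 18888*I*sqrt(2) ≈ 1.1153e+7 - 26712.0*I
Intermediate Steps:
a = -2362 (a = 2 - 1*2364 = 2 - 2364 = -2362)
E(X) = sqrt(2)*sqrt(X) (E(X) = sqrt(2*X) = sqrt(2)*sqrt(X))
(a + E(-16))*(-3309 - 1413) = (-2362 + sqrt(2)*sqrt(-16))*(-3309 - 1413) = (-2362 + sqrt(2)*(4*I))*(-4722) = (-2362 + 4*I*sqrt(2))*(-4722) = 11153364 - 18888*I*sqrt(2)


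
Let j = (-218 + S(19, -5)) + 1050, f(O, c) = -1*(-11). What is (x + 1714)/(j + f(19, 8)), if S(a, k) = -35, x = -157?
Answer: 1557/808 ≈ 1.9270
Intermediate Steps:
f(O, c) = 11
j = 797 (j = (-218 - 35) + 1050 = -253 + 1050 = 797)
(x + 1714)/(j + f(19, 8)) = (-157 + 1714)/(797 + 11) = 1557/808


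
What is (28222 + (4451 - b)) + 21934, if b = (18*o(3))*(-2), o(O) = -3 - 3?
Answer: 54391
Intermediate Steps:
o(O) = -6
b = 216 (b = (18*(-6))*(-2) = -108*(-2) = 216)
(28222 + (4451 - b)) + 21934 = (28222 + (4451 - 1*216)) + 21934 = (28222 + (4451 - 216)) + 21934 = (28222 + 4235) + 21934 = 32457 + 21934 = 54391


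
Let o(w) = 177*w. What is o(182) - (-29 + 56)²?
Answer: 31485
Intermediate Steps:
o(182) - (-29 + 56)² = 177*182 - (-29 + 56)² = 32214 - 1*27² = 32214 - 1*729 = 32214 - 729 = 31485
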